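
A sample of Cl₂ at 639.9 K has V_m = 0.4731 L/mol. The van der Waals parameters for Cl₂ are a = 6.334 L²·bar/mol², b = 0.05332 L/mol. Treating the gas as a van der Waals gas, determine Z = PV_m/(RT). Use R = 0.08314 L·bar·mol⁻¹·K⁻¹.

P = RT/(V_m − b) − a/V_m² = (0.08314)(639.9)/(0.4731 − 0.05332) − 6.334/(0.4731)²
  = 53.201/0.41978 − 28.299 = 126.74 − 28.299 = 98.44 bar
Z = PV_m/(RT) = (98.44)(0.4731)/((0.08314)(639.9)) = 46.572/53.201 = 0.8754

Z ≈ 0.8754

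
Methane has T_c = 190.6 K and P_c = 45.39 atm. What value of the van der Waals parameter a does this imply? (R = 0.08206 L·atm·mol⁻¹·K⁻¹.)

a ≈ 2.274 L²·atm/mol²

From T_c = 8a/(27Rb) and P_c = a/(27b²): a = 27 R² T_c²/(64 P_c).
a = 27×(0.08206)²×(190.6)²/(64×45.39) = 6605.0/2905.0 = 2.274 L²·atm/mol²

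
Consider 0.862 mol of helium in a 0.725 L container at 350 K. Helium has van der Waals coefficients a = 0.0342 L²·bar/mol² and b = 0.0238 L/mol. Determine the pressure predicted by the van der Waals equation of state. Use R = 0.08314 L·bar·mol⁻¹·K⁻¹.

P = nRT/(V − nb) − a n²/V²
nRT/(V − nb) = (0.862)(0.08314)(350)/(0.725 − 0.862×0.0238) = 25.083/0.70448 = 35.605 bar
a n²/V² = (0.0342)(0.862)²/(0.725)² = 0.048346 bar
P = 35.605 − 0.048346 = 35.56 bar

P ≈ 35.56 bar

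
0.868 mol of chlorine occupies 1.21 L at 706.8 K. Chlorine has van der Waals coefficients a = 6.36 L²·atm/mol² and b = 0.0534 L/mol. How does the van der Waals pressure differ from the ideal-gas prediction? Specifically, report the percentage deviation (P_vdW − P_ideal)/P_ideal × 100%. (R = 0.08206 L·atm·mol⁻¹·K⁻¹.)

-3.88 %

Ideal: P_ideal = nRT/V = (0.868)(0.08206)(706.8)/1.21 = 41.6066 atm
vdW: P = nRT/(V − nb) − a n²/V² = 50.3440/1.16365 − 4.79178/1.46410 = 43.2639 − 3.27285 = 39.9911 atm
% deviation = (39.9911 − 41.6066)/41.6066 × 100% = -3.88%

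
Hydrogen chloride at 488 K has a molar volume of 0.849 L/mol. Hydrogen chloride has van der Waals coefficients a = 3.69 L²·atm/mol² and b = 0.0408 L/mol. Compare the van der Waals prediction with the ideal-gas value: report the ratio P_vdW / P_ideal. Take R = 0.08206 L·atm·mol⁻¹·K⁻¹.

Ideal: P_ideal = RT/V_m = (0.08206)(488)/0.849 = 47.1676 atm
vdW: P = RT/(V_m − b) − a/V_m² = 40.0453/0.808200 − 3.69/0.720801 = 49.5488 − 5.11930 = 44.4295 atm
Ratio = 44.4295/47.1676 = 0.9419

P_vdW / P_ideal ≈ 0.9419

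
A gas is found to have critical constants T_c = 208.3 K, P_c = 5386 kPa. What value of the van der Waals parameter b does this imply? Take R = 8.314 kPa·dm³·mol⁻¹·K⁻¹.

b ≈ 0.04019 dm³/mol

From T_c = 8a/(27Rb) and P_c = a/(27b²): b = R T_c/(8 P_c).
b = (8.314)(208.3)/(8×5386) = 1731.8/43088 = 0.04019 dm³/mol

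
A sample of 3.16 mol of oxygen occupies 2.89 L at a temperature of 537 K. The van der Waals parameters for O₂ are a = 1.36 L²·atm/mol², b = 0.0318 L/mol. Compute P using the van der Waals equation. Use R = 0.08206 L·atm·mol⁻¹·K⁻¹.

P ≈ 48.29 atm

P = nRT/(V − nb) − a n²/V²
nRT/(V − nb) = (3.16)(0.08206)(537)/(2.89 − 3.16×0.0318) = 139.25/2.7895 = 49.919 atm
a n²/V² = (1.36)(3.16)²/(2.89)² = 1.6260 atm
P = 49.919 − 1.6260 = 48.29 atm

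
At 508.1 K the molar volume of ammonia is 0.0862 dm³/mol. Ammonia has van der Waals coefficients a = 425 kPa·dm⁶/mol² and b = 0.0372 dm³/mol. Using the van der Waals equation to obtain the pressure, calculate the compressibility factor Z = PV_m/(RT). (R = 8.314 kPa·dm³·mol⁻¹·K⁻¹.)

Z ≈ 0.5920

P = RT/(V_m − b) − a/V_m² = (8.314)(508.1)/(0.0862 − 0.0372) − 425/(0.0862)²
  = 4224.3/0.049000 − 57197 = 86210 − 57197 = 29013 kPa
Z = PV_m/(RT) = (29013)(0.0862)/((8.314)(508.1)) = 2500.9/4224.3 = 0.5920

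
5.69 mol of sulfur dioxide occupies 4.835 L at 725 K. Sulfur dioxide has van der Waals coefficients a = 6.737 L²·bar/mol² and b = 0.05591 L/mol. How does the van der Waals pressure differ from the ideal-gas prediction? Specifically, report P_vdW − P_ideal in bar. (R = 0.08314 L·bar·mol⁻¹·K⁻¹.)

ΔP ≈ -4.334 bar

Ideal: P_ideal = nRT/V = (5.69)(0.08314)(725)/4.835 = 70.9355 bar
vdW: P = nRT/(V − nb) − a n²/V² = 342.973/4.51687 − 218.118/23.3772 = 75.9316 − 9.33037 = 66.6012 bar
ΔP = 66.6012 − 70.9355 = -4.334 bar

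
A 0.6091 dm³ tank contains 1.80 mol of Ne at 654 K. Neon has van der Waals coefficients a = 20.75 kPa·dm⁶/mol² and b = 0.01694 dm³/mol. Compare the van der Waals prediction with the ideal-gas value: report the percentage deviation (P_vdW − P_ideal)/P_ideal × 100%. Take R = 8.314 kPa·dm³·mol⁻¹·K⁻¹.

Ideal: P_ideal = nRT/V = (1.80)(8.314)(654)/0.6091 = 16068.4 kPa
vdW: P = nRT/(V − nb) − a n²/V² = 9787.24/0.578608 − 67.2300/0.371003 = 16915.1 − 181.211 = 16733.9 kPa
% deviation = (16733.9 − 16068.4)/16068.4 × 100% = 4.14%

4.14 %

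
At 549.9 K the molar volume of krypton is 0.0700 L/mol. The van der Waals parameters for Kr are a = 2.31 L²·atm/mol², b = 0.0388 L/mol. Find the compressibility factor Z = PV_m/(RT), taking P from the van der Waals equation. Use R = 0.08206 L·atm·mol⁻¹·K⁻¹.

Z ≈ 1.512

P = RT/(V_m − b) − a/V_m² = (0.08206)(549.9)/(0.0700 − 0.0388) − 2.31/(0.0700)²
  = 45.125/0.031200 − 471.43 = 1446.3 − 471.43 = 974.9 atm
Z = PV_m/(RT) = (974.9)(0.0700)/((0.08206)(549.9)) = 68.243/45.125 = 1.512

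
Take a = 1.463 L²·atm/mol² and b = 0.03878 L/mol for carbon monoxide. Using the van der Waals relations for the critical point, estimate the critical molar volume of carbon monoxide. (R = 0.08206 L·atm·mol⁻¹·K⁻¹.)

For a van der Waals gas, V_m,c = 3b.
V_m,c = 3×0.03878 = 0.1163 L/mol

V_m,c ≈ 0.1163 L/mol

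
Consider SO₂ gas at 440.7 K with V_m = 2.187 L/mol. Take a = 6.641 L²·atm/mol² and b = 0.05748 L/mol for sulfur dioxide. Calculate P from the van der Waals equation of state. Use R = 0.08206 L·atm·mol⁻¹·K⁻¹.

P = RT/(V_m − b) − a/V_m²
RT/(V_m − b) = (0.08206)(440.7)/(2.187 − 0.05748) = 36.164/2.1295 = 16.982 atm
a/V_m² = 6.641/(2.187)² = 1.3885 atm
P = 16.982 − 1.3885 = 15.59 atm

P ≈ 15.59 atm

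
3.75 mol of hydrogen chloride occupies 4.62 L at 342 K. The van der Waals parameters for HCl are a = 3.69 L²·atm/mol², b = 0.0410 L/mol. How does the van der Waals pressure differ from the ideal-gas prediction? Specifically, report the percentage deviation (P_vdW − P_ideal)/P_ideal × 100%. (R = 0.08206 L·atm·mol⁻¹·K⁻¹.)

Ideal: P_ideal = nRT/V = (3.75)(0.08206)(342)/4.62 = 22.7796 atm
vdW: P = nRT/(V − nb) − a n²/V² = 105.242/4.46625 − 51.8906/21.3444 = 23.5638 − 2.43111 = 21.1327 atm
% deviation = (21.1327 − 22.7796)/22.7796 × 100% = -7.23%

-7.23 %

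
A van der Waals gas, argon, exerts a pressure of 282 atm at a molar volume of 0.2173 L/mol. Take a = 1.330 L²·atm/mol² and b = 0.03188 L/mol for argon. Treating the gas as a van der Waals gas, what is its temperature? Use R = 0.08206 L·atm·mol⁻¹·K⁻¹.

T = (P + a/V_m²)(V_m − b)/R
P + a/V_m² = 282 + 1.330/(0.2173)² = 310.17 atm
V_m − b = 0.2173 − 0.03188 = 0.18542 L/mol
T = (310.17)(0.18542)/0.08206 = 700.8 K

T ≈ 700.8 K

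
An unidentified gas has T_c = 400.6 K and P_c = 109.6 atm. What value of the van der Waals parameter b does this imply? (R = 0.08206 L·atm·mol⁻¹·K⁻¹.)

From T_c = 8a/(27Rb) and P_c = a/(27b²): b = R T_c/(8 P_c).
b = (0.08206)(400.6)/(8×109.6) = 32.873/876.80 = 0.03749 L/mol

b ≈ 0.03749 L/mol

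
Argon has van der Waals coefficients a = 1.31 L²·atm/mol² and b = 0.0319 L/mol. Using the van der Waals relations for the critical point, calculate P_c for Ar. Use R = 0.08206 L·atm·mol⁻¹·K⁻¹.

P_c ≈ 47.68 atm

For a van der Waals gas, P_c = a/(27b²).
P_c = 1.31/(27×(0.0319)²) = 1.31/0.027475 = 47.68 atm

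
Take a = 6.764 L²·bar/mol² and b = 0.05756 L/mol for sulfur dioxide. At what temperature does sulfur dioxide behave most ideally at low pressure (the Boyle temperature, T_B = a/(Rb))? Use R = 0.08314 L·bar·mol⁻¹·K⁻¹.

For a van der Waals gas the second virial coefficient B₂ = b − a/(RT) vanishes at T_B = a/(Rb).
T_B = 6.764/(0.08314×0.05756) = 6.764/0.0047855 = 1413 K

T_B ≈ 1413 K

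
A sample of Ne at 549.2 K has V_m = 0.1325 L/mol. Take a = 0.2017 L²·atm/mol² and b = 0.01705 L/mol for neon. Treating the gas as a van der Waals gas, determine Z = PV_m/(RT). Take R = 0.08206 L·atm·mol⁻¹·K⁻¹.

Z ≈ 1.114

P = RT/(V_m − b) − a/V_m² = (0.08206)(549.2)/(0.1325 − 0.01705) − 0.2017/(0.1325)²
  = 45.067/0.11545 − 11.489 = 390.36 − 11.489 = 378.87 atm
Z = PV_m/(RT) = (378.87)(0.1325)/((0.08206)(549.2)) = 50.200/45.067 = 1.114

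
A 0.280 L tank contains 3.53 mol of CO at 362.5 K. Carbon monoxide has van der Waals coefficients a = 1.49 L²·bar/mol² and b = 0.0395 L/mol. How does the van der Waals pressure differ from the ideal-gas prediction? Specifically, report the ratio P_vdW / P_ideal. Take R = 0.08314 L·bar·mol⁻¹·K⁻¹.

Ideal: P_ideal = nRT/V = (3.53)(0.08314)(362.5)/0.280 = 379.957 bar
vdW: P = nRT/(V − nb) − a n²/V² = 106.388/0.140565 − 18.5667/0.0784000 = 756.860 − 236.820 = 520.040 bar
Ratio = 520.040/379.957 = 1.369

P_vdW / P_ideal ≈ 1.369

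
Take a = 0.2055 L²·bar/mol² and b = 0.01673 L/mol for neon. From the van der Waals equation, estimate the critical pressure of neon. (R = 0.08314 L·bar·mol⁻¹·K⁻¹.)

P_c ≈ 27.19 bar

For a van der Waals gas, P_c = a/(27b²).
P_c = 0.2055/(27×(0.01673)²) = 0.2055/0.0075571 = 27.19 bar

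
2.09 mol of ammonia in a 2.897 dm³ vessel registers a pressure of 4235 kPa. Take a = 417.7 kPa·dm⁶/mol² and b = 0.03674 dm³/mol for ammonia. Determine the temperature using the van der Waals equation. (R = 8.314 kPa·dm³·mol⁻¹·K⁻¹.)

T ≈ 722.6 K

T = (P + a n²/V²)(V − nb)/(nR)
P + a n²/V² = 4235 + (417.7)(2.09)²/(2.897)² = 4452.4 kPa
V − nb = 2.897 − (2.09)(0.03674) = 2.8202 dm³
T = (4452.4)(2.8202)/((2.09)(8.314)) = 722.6 K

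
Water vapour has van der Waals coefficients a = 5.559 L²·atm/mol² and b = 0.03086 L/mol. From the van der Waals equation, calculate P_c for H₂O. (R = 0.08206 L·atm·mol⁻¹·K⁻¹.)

For a van der Waals gas, P_c = a/(27b²).
P_c = 5.559/(27×(0.03086)²) = 5.559/0.025713 = 216.2 atm

P_c ≈ 216.2 atm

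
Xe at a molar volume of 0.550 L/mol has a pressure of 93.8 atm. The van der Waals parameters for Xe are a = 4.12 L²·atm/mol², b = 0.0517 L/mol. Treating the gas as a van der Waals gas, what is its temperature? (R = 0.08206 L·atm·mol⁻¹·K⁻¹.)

T = (P + a/V_m²)(V_m − b)/R
P + a/V_m² = 93.8 + 4.12/(0.550)² = 107.42 atm
V_m − b = 0.550 − 0.0517 = 0.49830 L/mol
T = (107.42)(0.49830)/0.08206 = 652.3 K

T ≈ 652.3 K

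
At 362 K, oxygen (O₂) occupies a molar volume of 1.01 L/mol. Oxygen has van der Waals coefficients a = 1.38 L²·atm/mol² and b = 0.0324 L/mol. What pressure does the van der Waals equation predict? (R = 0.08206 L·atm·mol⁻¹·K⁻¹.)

P = RT/(V_m − b) − a/V_m²
RT/(V_m − b) = (0.08206)(362)/(1.01 − 0.0324) = 29.706/0.97760 = 30.387 atm
a/V_m² = 1.38/(1.01)² = 1.3528 atm
P = 30.387 − 1.3528 = 29.03 atm

P ≈ 29.03 atm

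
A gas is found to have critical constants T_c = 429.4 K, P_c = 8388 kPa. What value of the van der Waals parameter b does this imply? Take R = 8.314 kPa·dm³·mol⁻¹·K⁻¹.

b ≈ 0.05320 dm³/mol

From T_c = 8a/(27Rb) and P_c = a/(27b²): b = R T_c/(8 P_c).
b = (8.314)(429.4)/(8×8388) = 3570.0/67104 = 0.05320 dm³/mol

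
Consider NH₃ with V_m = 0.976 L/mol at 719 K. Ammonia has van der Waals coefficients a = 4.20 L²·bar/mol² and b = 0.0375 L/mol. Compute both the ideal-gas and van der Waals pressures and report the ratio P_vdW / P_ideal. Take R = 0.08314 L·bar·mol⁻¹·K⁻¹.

Ideal: P_ideal = RT/V_m = (0.08314)(719)/0.976 = 61.2476 bar
vdW: P = RT/(V_m − b) − a/V_m² = 59.7777/0.938500 − 4.20/0.952576 = 63.6949 − 4.40910 = 59.2858 bar
Ratio = 59.2858/61.2476 = 0.9680

P_vdW / P_ideal ≈ 0.9680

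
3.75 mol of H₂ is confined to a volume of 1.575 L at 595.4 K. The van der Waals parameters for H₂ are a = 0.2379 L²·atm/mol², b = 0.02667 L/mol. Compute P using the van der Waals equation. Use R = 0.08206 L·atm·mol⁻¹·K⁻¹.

P = nRT/(V − nb) − a n²/V²
nRT/(V − nb) = (3.75)(0.08206)(595.4)/(1.575 − 3.75×0.02667) = 183.22/1.4750 = 124.22 atm
a n²/V² = (0.2379)(3.75)²/(1.575)² = 1.3486 atm
P = 124.22 − 1.3486 = 122.9 atm

P ≈ 122.9 atm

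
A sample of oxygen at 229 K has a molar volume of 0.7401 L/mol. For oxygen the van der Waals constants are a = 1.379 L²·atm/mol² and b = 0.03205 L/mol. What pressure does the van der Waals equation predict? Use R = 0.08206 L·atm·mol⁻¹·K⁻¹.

P ≈ 24.02 atm

P = RT/(V_m − b) − a/V_m²
RT/(V_m − b) = (0.08206)(229)/(0.7401 − 0.03205) = 18.792/0.70805 = 26.540 atm
a/V_m² = 1.379/(0.7401)² = 2.5176 atm
P = 26.540 − 2.5176 = 24.02 atm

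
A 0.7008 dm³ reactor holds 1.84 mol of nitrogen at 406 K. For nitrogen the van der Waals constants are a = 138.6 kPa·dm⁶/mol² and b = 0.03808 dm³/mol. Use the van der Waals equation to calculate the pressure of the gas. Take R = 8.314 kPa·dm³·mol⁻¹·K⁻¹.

P = nRT/(V − nb) − a n²/V²
nRT/(V − nb) = (1.84)(8.314)(406)/(0.7008 − 1.84×0.03808) = 6210.9/0.63073 = 9847.2 kPa
a n²/V² = (138.6)(1.84)²/(0.7008)² = 955.46 kPa
P = 9847.2 − 955.46 = 8892 kPa

P ≈ 8892 kPa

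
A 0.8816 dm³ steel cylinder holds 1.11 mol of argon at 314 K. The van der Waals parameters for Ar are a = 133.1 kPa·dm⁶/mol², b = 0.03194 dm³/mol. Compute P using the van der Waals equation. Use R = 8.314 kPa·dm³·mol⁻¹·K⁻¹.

P ≈ 3214 kPa

P = nRT/(V − nb) − a n²/V²
nRT/(V − nb) = (1.11)(8.314)(314)/(0.8816 − 1.11×0.03194) = 2897.8/0.84615 = 3424.7 kPa
a n²/V² = (133.1)(1.11)²/(0.8816)² = 211.00 kPa
P = 3424.7 − 211.00 = 3214 kPa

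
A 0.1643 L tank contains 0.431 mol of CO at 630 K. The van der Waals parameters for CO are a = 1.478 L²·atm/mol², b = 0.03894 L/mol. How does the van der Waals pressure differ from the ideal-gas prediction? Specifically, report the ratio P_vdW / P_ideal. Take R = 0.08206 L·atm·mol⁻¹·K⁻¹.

Ideal: P_ideal = nRT/V = (0.431)(0.08206)(630)/0.1643 = 135.616 atm
vdW: P = nRT/(V − nb) − a n²/V² = 22.2818/0.147517 − 0.274555/0.0269945 = 151.046 − 10.1708 = 140.875 atm
Ratio = 140.875/135.616 = 1.039

P_vdW / P_ideal ≈ 1.039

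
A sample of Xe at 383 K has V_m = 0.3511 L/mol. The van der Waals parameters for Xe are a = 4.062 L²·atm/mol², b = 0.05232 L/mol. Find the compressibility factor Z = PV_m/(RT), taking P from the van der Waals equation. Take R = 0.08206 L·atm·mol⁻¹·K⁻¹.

P = RT/(V_m − b) − a/V_m² = (0.08206)(383)/(0.3511 − 0.05232) − 4.062/(0.3511)²
  = 31.429/0.29878 − 32.952 = 105.19 − 32.952 = 72.24 atm
Z = PV_m/(RT) = (72.24)(0.3511)/((0.08206)(383)) = 25.363/31.429 = 0.8070

Z ≈ 0.8070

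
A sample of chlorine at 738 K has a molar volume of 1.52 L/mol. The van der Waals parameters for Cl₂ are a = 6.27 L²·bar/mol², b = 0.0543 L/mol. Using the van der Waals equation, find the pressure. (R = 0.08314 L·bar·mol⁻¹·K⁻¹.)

P = RT/(V_m − b) − a/V_m²
RT/(V_m − b) = (0.08314)(738)/(1.52 − 0.0543) = 61.357/1.4657 = 41.862 bar
a/V_m² = 6.27/(1.52)² = 2.7138 bar
P = 41.862 − 2.7138 = 39.15 bar

P ≈ 39.15 bar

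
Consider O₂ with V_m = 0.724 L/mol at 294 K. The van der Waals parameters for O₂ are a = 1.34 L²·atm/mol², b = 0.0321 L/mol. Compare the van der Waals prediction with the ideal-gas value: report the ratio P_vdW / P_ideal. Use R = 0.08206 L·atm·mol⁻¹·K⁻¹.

Ideal: P_ideal = RT/V_m = (0.08206)(294)/0.724 = 33.3227 atm
vdW: P = RT/(V_m − b) − a/V_m² = 24.1256/0.691900 − 1.34/0.524176 = 34.8686 − 2.55639 = 32.3122 atm
Ratio = 32.3122/33.3227 = 0.9697

P_vdW / P_ideal ≈ 0.9697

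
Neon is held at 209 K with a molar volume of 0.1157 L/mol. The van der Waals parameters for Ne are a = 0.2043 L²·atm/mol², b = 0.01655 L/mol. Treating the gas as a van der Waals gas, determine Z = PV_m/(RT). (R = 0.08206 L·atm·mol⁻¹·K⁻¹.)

Z ≈ 1.064

P = RT/(V_m − b) − a/V_m² = (0.08206)(209)/(0.1157 − 0.01655) − 0.2043/(0.1157)²
  = 17.151/0.099150 − 15.262 = 172.98 − 15.262 = 157.72 atm
Z = PV_m/(RT) = (157.72)(0.1157)/((0.08206)(209)) = 18.248/17.151 = 1.064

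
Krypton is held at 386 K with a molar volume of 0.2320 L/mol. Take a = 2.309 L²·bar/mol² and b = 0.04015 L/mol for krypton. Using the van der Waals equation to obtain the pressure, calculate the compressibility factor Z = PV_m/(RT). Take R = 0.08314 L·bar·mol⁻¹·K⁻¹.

Z ≈ 0.8992

P = RT/(V_m − b) − a/V_m² = (0.08314)(386)/(0.2320 − 0.04015) − 2.309/(0.2320)²
  = 32.092/0.19185 − 42.899 = 167.28 − 42.899 = 124.38 bar
Z = PV_m/(RT) = (124.38)(0.2320)/((0.08314)(386)) = 28.856/32.092 = 0.8992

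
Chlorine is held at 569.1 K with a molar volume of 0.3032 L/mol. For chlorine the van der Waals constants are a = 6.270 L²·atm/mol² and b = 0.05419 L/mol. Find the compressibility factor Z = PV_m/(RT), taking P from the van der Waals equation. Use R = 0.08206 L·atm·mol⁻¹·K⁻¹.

P = RT/(V_m − b) − a/V_m² = (0.08206)(569.1)/(0.3032 − 0.05419) − 6.270/(0.3032)²
  = 46.700/0.24901 − 68.204 = 187.54 − 68.204 = 119.34 atm
Z = PV_m/(RT) = (119.34)(0.3032)/((0.08206)(569.1)) = 36.184/46.700 = 0.7748

Z ≈ 0.7748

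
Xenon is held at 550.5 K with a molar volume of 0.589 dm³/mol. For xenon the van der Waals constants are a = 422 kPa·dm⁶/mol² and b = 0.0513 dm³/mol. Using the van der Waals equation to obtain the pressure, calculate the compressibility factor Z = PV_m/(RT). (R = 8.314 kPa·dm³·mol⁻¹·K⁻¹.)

Z ≈ 0.9389

P = RT/(V_m − b) − a/V_m² = (8.314)(550.5)/(0.589 − 0.0513) − 422/(0.589)²
  = 4576.9/0.53770 − 1216.4 = 8512.0 − 1216.4 = 7295.6 kPa
Z = PV_m/(RT) = (7295.6)(0.589)/((8.314)(550.5)) = 4297.1/4576.9 = 0.9389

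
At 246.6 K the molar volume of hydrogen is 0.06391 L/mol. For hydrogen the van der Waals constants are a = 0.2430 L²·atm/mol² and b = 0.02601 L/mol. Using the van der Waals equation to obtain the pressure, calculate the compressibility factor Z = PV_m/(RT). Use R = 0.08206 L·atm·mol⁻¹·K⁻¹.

P = RT/(V_m − b) − a/V_m² = (0.08206)(246.6)/(0.06391 − 0.02601) − 0.2430/(0.06391)²
  = 20.236/0.037900 − 59.493 = 533.93 − 59.493 = 474.44 atm
Z = PV_m/(RT) = (474.44)(0.06391)/((0.08206)(246.6)) = 30.321/20.236 = 1.498

Z ≈ 1.498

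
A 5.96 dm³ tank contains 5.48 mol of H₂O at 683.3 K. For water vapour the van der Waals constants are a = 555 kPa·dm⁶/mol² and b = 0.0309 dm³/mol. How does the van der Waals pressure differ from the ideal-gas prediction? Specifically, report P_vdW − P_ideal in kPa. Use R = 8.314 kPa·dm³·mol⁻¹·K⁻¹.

ΔP ≈ -316.5 kPa

Ideal: P_ideal = nRT/V = (5.48)(8.314)(683.3)/5.96 = 5223.43 kPa
vdW: P = nRT/(V − nb) − a n²/V² = 31131.6/5.79067 − 16666.9/35.5216 = 5376.17 − 469.205 = 4906.97 kPa
ΔP = 4906.97 − 5223.43 = -316.5 kPa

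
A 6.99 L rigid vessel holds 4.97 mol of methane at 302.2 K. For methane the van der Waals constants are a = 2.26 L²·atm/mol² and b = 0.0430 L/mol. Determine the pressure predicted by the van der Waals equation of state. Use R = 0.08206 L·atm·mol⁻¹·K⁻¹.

P ≈ 17.05 atm

P = nRT/(V − nb) − a n²/V²
nRT/(V − nb) = (4.97)(0.08206)(302.2)/(6.99 − 4.97×0.0430) = 123.25/6.7763 = 18.188 atm
a n²/V² = (2.26)(4.97)²/(6.99)² = 1.1425 atm
P = 18.188 − 1.1425 = 17.05 atm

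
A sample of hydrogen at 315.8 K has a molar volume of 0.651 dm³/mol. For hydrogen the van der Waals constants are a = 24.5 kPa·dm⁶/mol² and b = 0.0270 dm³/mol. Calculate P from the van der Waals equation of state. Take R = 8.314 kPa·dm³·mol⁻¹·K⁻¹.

P ≈ 4150 kPa

P = RT/(V_m − b) − a/V_m²
RT/(V_m − b) = (8.314)(315.8)/(0.651 − 0.0270) = 2625.6/0.62400 = 4207.7 kPa
a/V_m² = 24.5/(0.651)² = 57.810 kPa
P = 4207.7 − 57.810 = 4150 kPa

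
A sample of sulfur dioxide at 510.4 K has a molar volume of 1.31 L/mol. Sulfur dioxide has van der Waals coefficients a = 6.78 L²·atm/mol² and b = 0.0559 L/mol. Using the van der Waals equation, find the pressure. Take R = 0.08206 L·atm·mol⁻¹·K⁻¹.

P = RT/(V_m − b) − a/V_m²
RT/(V_m − b) = (0.08206)(510.4)/(1.31 − 0.0559) = 41.883/1.2541 = 33.397 atm
a/V_m² = 6.78/(1.31)² = 3.9508 atm
P = 33.397 − 3.9508 = 29.45 atm

P ≈ 29.45 atm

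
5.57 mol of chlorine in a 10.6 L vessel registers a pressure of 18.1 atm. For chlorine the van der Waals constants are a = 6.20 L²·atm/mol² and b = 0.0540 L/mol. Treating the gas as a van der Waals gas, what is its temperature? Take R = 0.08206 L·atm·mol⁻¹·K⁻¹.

T ≈ 446.4 K

T = (P + a n²/V²)(V − nb)/(nR)
P + a n²/V² = 18.1 + (6.20)(5.57)²/(10.6)² = 19.812 atm
V − nb = 10.6 − (5.57)(0.0540) = 10.299 L
T = (19.812)(10.299)/((5.57)(0.08206)) = 446.4 K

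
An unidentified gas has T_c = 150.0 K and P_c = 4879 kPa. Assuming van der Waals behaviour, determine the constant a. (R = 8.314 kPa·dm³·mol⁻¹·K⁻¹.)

a ≈ 134.5 kPa·dm⁶/mol²

From T_c = 8a/(27Rb) and P_c = a/(27b²): a = 27 R² T_c²/(64 P_c).
a = 27×(8.314)²×(150.0)²/(64×4879) = 41991977/312256 = 134.5 kPa·dm⁶/mol²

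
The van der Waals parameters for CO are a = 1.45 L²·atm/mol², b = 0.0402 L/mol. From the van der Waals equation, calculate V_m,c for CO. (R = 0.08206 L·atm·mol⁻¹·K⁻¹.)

For a van der Waals gas, V_m,c = 3b.
V_m,c = 3×0.0402 = 0.1206 L/mol

V_m,c ≈ 0.1206 L/mol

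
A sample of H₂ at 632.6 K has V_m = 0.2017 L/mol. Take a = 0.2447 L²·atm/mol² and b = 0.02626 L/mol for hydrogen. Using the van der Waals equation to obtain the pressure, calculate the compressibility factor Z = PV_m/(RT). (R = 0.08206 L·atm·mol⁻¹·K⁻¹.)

P = RT/(V_m − b) − a/V_m² = (0.08206)(632.6)/(0.2017 − 0.02626) − 0.2447/(0.2017)²
  = 51.911/0.17544 − 6.0148 = 295.89 − 6.0148 = 289.88 atm
Z = PV_m/(RT) = (289.88)(0.2017)/((0.08206)(632.6)) = 58.469/51.911 = 1.126

Z ≈ 1.126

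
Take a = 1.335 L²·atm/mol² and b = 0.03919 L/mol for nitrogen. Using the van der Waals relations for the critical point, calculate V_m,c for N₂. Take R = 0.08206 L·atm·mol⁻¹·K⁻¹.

V_m,c ≈ 0.1176 L/mol

For a van der Waals gas, V_m,c = 3b.
V_m,c = 3×0.03919 = 0.1176 L/mol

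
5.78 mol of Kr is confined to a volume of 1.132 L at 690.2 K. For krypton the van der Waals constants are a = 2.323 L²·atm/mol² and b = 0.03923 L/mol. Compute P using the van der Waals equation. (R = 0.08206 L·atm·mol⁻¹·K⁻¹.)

P = nRT/(V − nb) − a n²/V²
nRT/(V − nb) = (5.78)(0.08206)(690.2)/(1.132 − 5.78×0.03923) = 327.37/0.90525 = 361.63 atm
a n²/V² = (2.323)(5.78)²/(1.132)² = 60.564 atm
P = 361.63 − 60.564 = 301.1 atm

P ≈ 301.1 atm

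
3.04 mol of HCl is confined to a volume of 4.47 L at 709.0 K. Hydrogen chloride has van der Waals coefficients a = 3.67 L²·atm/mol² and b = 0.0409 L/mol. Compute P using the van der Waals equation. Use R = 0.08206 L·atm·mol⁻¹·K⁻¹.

P ≈ 39.00 atm

P = nRT/(V − nb) − a n²/V²
nRT/(V − nb) = (3.04)(0.08206)(709.0)/(4.47 − 3.04×0.0409) = 176.87/4.3457 = 40.700 atm
a n²/V² = (3.67)(3.04)²/(4.47)² = 1.6975 atm
P = 40.700 − 1.6975 = 39.00 atm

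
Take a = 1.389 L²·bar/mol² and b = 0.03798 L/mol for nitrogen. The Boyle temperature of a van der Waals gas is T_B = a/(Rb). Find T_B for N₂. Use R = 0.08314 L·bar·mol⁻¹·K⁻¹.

For a van der Waals gas the second virial coefficient B₂ = b − a/(RT) vanishes at T_B = a/(Rb).
T_B = 1.389/(0.08314×0.03798) = 1.389/0.0031577 = 439.9 K

T_B ≈ 439.9 K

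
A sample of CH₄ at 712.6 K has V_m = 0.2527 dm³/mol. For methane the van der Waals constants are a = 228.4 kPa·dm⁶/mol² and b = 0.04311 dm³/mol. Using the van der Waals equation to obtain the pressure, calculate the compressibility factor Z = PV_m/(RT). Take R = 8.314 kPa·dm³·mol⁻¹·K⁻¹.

Z ≈ 1.053

P = RT/(V_m − b) − a/V_m² = (8.314)(712.6)/(0.2527 − 0.04311) − 228.4/(0.2527)²
  = 5924.6/0.20959 − 3576.7 = 28268 − 3576.7 = 24691 kPa
Z = PV_m/(RT) = (24691)(0.2527)/((8.314)(712.6)) = 6239.4/5924.6 = 1.053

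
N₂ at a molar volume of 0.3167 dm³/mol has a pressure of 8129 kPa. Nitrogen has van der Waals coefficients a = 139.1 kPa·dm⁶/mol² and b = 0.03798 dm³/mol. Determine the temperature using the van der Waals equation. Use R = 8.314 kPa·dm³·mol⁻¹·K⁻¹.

T = (P + a/V_m²)(V_m − b)/R
P + a/V_m² = 8129 + 139.1/(0.3167)² = 9515.9 kPa
V_m − b = 0.3167 − 0.03798 = 0.27872 dm³/mol
T = (9515.9)(0.27872)/8.314 = 319.0 K

T ≈ 319.0 K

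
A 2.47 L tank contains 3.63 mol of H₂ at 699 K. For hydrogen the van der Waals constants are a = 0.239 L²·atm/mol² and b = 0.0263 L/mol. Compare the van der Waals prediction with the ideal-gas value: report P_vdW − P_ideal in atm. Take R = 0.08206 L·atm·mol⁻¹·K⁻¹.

Ideal: P_ideal = nRT/V = (3.63)(0.08206)(699)/2.47 = 84.2982 atm
vdW: P = nRT/(V − nb) − a n²/V² = 208.217/2.37453 − 3.14928/6.10090 = 87.6877 − 0.516199 = 87.1715 atm
ΔP = 87.1715 − 84.2982 = 2.873 atm

ΔP ≈ 2.873 atm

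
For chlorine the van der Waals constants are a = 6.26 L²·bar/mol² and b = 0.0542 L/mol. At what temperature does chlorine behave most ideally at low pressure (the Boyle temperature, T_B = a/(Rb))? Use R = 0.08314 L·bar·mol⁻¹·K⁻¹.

T_B ≈ 1389 K

For a van der Waals gas the second virial coefficient B₂ = b − a/(RT) vanishes at T_B = a/(Rb).
T_B = 6.26/(0.08314×0.0542) = 6.26/0.0045062 = 1389 K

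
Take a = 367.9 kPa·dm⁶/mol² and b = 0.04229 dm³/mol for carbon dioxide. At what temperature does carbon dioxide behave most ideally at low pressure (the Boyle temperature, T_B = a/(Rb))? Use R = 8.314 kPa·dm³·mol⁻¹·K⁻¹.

T_B ≈ 1046 K

For a van der Waals gas the second virial coefficient B₂ = b − a/(RT) vanishes at T_B = a/(Rb).
T_B = 367.9/(8.314×0.04229) = 367.9/0.35160 = 1046 K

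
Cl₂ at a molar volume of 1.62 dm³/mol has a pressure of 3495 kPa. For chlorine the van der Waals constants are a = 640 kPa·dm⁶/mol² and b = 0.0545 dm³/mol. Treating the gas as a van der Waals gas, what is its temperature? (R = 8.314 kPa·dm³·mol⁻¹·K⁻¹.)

T ≈ 704.0 K

T = (P + a/V_m²)(V_m − b)/R
P + a/V_m² = 3495 + 640/(1.62)² = 3738.9 kPa
V_m − b = 1.62 − 0.0545 = 1.5655 dm³/mol
T = (3738.9)(1.5655)/8.314 = 704.0 K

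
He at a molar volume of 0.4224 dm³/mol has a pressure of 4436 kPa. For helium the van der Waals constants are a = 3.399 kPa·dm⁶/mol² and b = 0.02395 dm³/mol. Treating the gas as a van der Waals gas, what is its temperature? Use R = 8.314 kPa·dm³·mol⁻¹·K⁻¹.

T = (P + a/V_m²)(V_m − b)/R
P + a/V_m² = 4436 + 3.399/(0.4224)² = 4455.1 kPa
V_m − b = 0.4224 − 0.02395 = 0.39845 dm³/mol
T = (4455.1)(0.39845)/8.314 = 213.5 K

T ≈ 213.5 K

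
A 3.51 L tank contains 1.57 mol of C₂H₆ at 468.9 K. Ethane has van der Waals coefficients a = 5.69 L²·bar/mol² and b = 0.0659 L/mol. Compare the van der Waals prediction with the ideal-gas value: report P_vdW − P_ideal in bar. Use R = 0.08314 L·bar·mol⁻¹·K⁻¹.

Ideal: P_ideal = nRT/V = (1.57)(0.08314)(468.9)/3.51 = 17.4374 bar
vdW: P = nRT/(V − nb) − a n²/V² = 61.2054/3.40654 − 14.0253/12.3201 = 17.9670 − 1.13841 = 16.8286 bar
ΔP = 16.8286 − 17.4374 = -0.609 bar

ΔP ≈ -0.609 bar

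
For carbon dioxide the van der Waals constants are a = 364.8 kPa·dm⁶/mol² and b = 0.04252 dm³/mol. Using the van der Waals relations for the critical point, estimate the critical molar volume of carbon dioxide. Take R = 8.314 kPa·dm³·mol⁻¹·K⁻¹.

For a van der Waals gas, V_m,c = 3b.
V_m,c = 3×0.04252 = 0.1276 dm³/mol

V_m,c ≈ 0.1276 dm³/mol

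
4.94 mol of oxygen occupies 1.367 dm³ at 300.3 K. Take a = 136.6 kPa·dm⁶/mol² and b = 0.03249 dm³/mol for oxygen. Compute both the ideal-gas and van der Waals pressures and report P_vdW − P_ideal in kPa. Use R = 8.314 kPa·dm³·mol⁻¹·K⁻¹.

Ideal: P_ideal = nRT/V = (4.94)(8.314)(300.3)/1.367 = 9022.44 kPa
vdW: P = nRT/(V − nb) − a n²/V² = 12333.7/1.20650 − 3333.53/1.86869 = 10222.7 − 1783.89 = 8438.8 kPa
ΔP = 8438.8 − 9022.44 = -584 kPa

ΔP ≈ -584 kPa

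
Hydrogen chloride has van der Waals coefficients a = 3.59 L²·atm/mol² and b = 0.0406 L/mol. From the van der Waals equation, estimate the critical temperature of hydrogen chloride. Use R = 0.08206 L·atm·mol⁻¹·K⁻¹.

For a van der Waals gas, T_c = 8a/(27Rb).
T_c = 8×3.59/(27×0.08206×0.0406) = 28.720/0.089954 = 319.3 K

T_c ≈ 319.3 K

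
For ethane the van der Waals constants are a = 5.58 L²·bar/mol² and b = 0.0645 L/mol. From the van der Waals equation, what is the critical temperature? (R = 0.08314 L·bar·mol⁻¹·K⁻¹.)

For a van der Waals gas, T_c = 8a/(27Rb).
T_c = 8×5.58/(27×0.08314×0.0645) = 44.640/0.14479 = 308.3 K

T_c ≈ 308.3 K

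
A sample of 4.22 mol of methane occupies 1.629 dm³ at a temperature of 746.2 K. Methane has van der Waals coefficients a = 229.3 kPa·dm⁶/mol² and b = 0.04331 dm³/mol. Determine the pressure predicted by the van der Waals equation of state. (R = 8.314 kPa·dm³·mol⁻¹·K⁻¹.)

P = nRT/(V − nb) − a n²/V²
nRT/(V − nb) = (4.22)(8.314)(746.2)/(1.629 − 4.22×0.04331) = 26180/1.4462 = 18103 kPa
a n²/V² = (229.3)(4.22)²/(1.629)² = 1538.8 kPa
P = 18103 − 1538.8 = 16564 kPa

P ≈ 16564 kPa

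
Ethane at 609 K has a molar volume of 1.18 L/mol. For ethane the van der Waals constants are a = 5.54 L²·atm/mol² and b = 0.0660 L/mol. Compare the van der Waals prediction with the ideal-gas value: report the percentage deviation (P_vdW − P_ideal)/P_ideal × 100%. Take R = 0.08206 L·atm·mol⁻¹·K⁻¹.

-3.47 %

Ideal: P_ideal = RT/V_m = (0.08206)(609)/1.18 = 42.3513 atm
vdW: P = RT/(V_m − b) − a/V_m² = 49.9745/1.11400 − 5.54/1.39240 = 44.8604 − 3.97874 = 40.8817 atm
% deviation = (40.8817 − 42.3513)/42.3513 × 100% = -3.47%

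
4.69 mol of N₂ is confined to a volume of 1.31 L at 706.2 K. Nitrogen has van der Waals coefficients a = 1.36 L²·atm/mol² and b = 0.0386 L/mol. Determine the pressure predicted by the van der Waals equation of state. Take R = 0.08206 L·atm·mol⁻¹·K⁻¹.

P ≈ 223.3 atm

P = nRT/(V − nb) − a n²/V²
nRT/(V − nb) = (4.69)(0.08206)(706.2)/(1.31 − 4.69×0.0386) = 271.79/1.1290 = 240.74 atm
a n²/V² = (1.36)(4.69)²/(1.31)² = 17.432 atm
P = 240.74 − 17.432 = 223.3 atm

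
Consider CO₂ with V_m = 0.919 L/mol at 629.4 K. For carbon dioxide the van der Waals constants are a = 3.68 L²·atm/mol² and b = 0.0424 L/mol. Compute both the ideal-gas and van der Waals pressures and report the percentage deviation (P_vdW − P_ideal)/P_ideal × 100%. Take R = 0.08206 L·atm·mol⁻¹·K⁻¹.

-2.92 %

Ideal: P_ideal = RT/V_m = (0.08206)(629.4)/0.919 = 56.2008 atm
vdW: P = RT/(V_m − b) − a/V_m² = 51.6486/0.876600 − 3.68/0.844561 = 58.9192 − 4.35729 = 54.5619 atm
% deviation = (54.5619 − 56.2008)/56.2008 × 100% = -2.92%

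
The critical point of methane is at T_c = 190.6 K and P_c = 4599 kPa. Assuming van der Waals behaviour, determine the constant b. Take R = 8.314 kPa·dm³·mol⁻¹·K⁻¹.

From T_c = 8a/(27Rb) and P_c = a/(27b²): b = R T_c/(8 P_c).
b = (8.314)(190.6)/(8×4599) = 1584.6/36792 = 0.04307 dm³/mol

b ≈ 0.04307 dm³/mol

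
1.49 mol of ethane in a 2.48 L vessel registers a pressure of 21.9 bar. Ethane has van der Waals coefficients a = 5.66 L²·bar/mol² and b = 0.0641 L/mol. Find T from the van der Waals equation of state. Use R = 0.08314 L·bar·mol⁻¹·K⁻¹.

T = (P + a n²/V²)(V − nb)/(nR)
P + a n²/V² = 21.9 + (5.66)(1.49)²/(2.48)² = 23.943 bar
V − nb = 2.48 − (1.49)(0.0641) = 2.3845 L
T = (23.943)(2.3845)/((1.49)(0.08314)) = 460.9 K

T ≈ 460.9 K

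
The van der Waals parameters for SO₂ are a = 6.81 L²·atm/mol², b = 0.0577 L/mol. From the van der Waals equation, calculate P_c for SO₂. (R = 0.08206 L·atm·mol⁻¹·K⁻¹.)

For a van der Waals gas, P_c = a/(27b²).
P_c = 6.81/(27×(0.0577)²) = 6.81/0.089891 = 75.76 atm

P_c ≈ 75.76 atm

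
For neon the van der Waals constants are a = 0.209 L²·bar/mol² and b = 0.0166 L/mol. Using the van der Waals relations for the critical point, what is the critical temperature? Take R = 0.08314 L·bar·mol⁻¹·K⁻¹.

For a van der Waals gas, T_c = 8a/(27Rb).
T_c = 8×0.209/(27×0.08314×0.0166) = 1.6720/0.037263 = 44.87 K

T_c ≈ 44.87 K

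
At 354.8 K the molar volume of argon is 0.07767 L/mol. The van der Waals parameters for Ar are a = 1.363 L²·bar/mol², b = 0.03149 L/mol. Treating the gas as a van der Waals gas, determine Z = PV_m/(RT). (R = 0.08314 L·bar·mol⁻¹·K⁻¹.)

P = RT/(V_m − b) − a/V_m² = (0.08314)(354.8)/(0.07767 − 0.03149) − 1.363/(0.07767)²
  = 29.498/0.046180 − 225.94 = 638.76 − 225.94 = 412.82 bar
Z = PV_m/(RT) = (412.82)(0.07767)/((0.08314)(354.8)) = 32.064/29.498 = 1.087

Z ≈ 1.087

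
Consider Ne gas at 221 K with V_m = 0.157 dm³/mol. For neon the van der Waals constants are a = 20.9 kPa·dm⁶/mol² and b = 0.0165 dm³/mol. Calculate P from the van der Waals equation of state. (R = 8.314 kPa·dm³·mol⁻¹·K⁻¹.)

P ≈ 12230 kPa

P = RT/(V_m − b) − a/V_m²
RT/(V_m − b) = (8.314)(221)/(0.157 − 0.0165) = 1837.4/0.14050 = 13078 kPa
a/V_m² = 20.9/(0.157)² = 847.90 kPa
P = 13078 − 847.90 = 12230 kPa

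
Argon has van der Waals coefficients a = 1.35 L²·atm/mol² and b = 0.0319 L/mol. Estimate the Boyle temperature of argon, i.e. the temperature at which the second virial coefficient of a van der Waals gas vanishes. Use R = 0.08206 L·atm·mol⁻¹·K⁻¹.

For a van der Waals gas the second virial coefficient B₂ = b − a/(RT) vanishes at T_B = a/(Rb).
T_B = 1.35/(0.08206×0.0319) = 1.35/0.0026177 = 515.7 K

T_B ≈ 515.7 K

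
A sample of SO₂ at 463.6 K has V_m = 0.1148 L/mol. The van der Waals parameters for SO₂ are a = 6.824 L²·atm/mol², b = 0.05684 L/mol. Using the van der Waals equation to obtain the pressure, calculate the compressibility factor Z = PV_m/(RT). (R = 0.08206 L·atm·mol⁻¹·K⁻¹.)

P = RT/(V_m − b) − a/V_m² = (0.08206)(463.6)/(0.1148 − 0.05684) − 6.824/(0.1148)²
  = 38.043/0.057960 − 517.79 = 656.37 − 517.79 = 138.58 atm
Z = PV_m/(RT) = (138.58)(0.1148)/((0.08206)(463.6)) = 15.909/38.043 = 0.4182

Z ≈ 0.4182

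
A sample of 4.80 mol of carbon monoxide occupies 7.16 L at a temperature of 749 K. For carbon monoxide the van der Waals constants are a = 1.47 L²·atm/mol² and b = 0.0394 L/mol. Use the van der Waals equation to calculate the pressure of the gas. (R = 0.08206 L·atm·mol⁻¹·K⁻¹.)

P = nRT/(V − nb) − a n²/V²
nRT/(V − nb) = (4.80)(0.08206)(749)/(7.16 − 4.80×0.0394) = 295.02/6.9709 = 42.322 atm
a n²/V² = (1.47)(4.80)²/(7.16)² = 0.66065 atm
P = 42.322 − 0.66065 = 41.66 atm

P ≈ 41.66 atm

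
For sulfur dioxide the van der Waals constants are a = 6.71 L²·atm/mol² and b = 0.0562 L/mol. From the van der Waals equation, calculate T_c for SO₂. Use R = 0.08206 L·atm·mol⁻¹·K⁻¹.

For a van der Waals gas, T_c = 8a/(27Rb).
T_c = 8×6.71/(27×0.08206×0.0562) = 53.680/0.12452 = 431.1 K

T_c ≈ 431.1 K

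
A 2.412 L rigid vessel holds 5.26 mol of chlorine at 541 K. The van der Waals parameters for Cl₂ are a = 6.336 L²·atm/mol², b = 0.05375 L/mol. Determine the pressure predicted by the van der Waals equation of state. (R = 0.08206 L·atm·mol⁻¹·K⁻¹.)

P = nRT/(V − nb) − a n²/V²
nRT/(V − nb) = (5.26)(0.08206)(541)/(2.412 − 5.26×0.05375) = 233.51/2.1293 = 109.67 atm
a n²/V² = (6.336)(5.26)²/(2.412)² = 30.132 atm
P = 109.67 − 30.132 = 79.54 atm

P ≈ 79.54 atm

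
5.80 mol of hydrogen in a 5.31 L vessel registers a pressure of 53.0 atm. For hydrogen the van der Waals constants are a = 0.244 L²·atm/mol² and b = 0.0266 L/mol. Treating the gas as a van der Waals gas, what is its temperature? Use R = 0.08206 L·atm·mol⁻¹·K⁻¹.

T ≈ 577.3 K

T = (P + a n²/V²)(V − nb)/(nR)
P + a n²/V² = 53.0 + (0.244)(5.80)²/(5.31)² = 53.291 atm
V − nb = 5.31 − (5.80)(0.0266) = 5.1557 L
T = (53.291)(5.1557)/((5.80)(0.08206)) = 577.3 K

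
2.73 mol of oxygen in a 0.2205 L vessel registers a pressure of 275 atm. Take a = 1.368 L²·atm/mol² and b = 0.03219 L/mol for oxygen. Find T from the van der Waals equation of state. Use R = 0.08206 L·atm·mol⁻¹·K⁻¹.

T = (P + a n²/V²)(V − nb)/(nR)
P + a n²/V² = 275 + (1.368)(2.73)²/(0.2205)² = 484.70 atm
V − nb = 0.2205 − (2.73)(0.03219) = 0.13262 L
T = (484.70)(0.13262)/((2.73)(0.08206)) = 286.9 K

T ≈ 286.9 K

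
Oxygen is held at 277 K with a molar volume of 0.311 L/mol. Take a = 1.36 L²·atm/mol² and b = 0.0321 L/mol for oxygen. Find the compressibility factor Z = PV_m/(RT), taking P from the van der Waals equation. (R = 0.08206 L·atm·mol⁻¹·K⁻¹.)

P = RT/(V_m − b) − a/V_m² = (0.08206)(277)/(0.311 − 0.0321) − 1.36/(0.311)²
  = 22.731/0.27890 − 14.061 = 81.502 − 14.061 = 67.441 atm
Z = PV_m/(RT) = (67.441)(0.311)/((0.08206)(277)) = 20.974/22.731 = 0.9227

Z ≈ 0.9227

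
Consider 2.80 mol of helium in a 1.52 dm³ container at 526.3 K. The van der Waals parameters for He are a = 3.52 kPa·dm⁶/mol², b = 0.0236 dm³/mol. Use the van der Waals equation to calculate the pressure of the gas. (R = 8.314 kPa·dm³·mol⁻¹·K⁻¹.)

P ≈ 8415 kPa

P = nRT/(V − nb) − a n²/V²
nRT/(V − nb) = (2.80)(8.314)(526.3)/(1.52 − 2.80×0.0236) = 12252/1.4539 = 8427.0 kPa
a n²/V² = (3.52)(2.80)²/(1.52)² = 11.945 kPa
P = 8427.0 − 11.945 = 8415 kPa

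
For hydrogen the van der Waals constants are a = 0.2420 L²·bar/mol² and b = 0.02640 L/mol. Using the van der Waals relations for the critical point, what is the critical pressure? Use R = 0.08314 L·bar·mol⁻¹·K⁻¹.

P_c ≈ 12.86 bar

For a van der Waals gas, P_c = a/(27b²).
P_c = 0.2420/(27×(0.02640)²) = 0.2420/0.018818 = 12.86 bar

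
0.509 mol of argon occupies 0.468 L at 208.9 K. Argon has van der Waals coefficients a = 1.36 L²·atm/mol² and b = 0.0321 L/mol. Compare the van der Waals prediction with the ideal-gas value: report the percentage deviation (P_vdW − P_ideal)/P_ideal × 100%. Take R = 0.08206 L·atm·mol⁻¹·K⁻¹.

Ideal: P_ideal = nRT/V = (0.509)(0.08206)(208.9)/0.468 = 18.6441 atm
vdW: P = nRT/(V − nb) − a n²/V² = 8.72545/0.451661 − 0.352350/0.219024 = 19.3186 − 1.60873 = 17.7099 atm
% deviation = (17.7099 − 18.6441)/18.6441 × 100% = -5.01%

-5.01 %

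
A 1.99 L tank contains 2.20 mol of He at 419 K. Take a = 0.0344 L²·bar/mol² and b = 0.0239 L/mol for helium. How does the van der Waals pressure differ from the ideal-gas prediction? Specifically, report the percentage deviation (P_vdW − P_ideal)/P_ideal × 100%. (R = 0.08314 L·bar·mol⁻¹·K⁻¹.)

2.60 %

Ideal: P_ideal = nRT/V = (2.20)(0.08314)(419)/1.99 = 38.5118 bar
vdW: P = nRT/(V − nb) − a n²/V² = 76.6385/1.93742 − 0.166496/3.96010 = 39.5570 − 0.0420434 = 39.5150 bar
% deviation = (39.5150 − 38.5118)/38.5118 × 100% = 2.60%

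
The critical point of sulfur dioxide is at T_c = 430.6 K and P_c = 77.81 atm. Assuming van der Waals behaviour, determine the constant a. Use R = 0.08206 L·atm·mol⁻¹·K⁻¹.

From T_c = 8a/(27Rb) and P_c = a/(27b²): a = 27 R² T_c²/(64 P_c).
a = 27×(0.08206)²×(430.6)²/(64×77.81) = 33711/4979.8 = 6.770 L²·atm/mol²

a ≈ 6.770 L²·atm/mol²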